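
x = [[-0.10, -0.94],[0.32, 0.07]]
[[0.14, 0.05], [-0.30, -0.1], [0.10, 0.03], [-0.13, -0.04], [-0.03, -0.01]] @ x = [[0.0, -0.13], [-0.0, 0.27], [-0.0, -0.09], [0.00, 0.12], [-0.0, 0.03]]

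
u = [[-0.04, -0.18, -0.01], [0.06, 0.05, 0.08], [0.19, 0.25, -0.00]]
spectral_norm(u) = 0.37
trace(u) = 0.01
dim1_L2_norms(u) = [0.18, 0.11, 0.31]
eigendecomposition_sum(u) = [[(-0.01+0.07j), -0.06+0.02j, -0.02+0.04j],[(0.04-0.04j), (0.05+0.01j), (0.03-0.01j)],[0.07-0.03j, (0.05+0.04j), 0.04-0.00j]] + [[-0.01-0.07j,-0.06-0.02j,-0.02-0.04j], [0.04+0.04j,0.05-0.01j,(0.03+0.01j)], [0.07+0.03j,(0.05-0.04j),0.04+0.00j]] + [[-0.02-0.00j, (-0.06-0j), 0.03-0.00j], [(-0.02-0j), -0.04-0.00j, (0.02-0j)], [0.06+0.00j, 0.15+0.00j, (-0.08+0j)]]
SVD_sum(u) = [[-0.09, -0.15, -0.01],[0.04, 0.07, 0.0],[0.17, 0.26, 0.02]] + [[0.02, -0.01, 0.03], [0.04, -0.03, 0.06], [0.0, -0.00, 0.00]] + [[0.03, -0.02, -0.03], [-0.02, 0.01, 0.01], [0.02, -0.01, -0.02]]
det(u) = -0.00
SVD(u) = [[-0.48,0.44,-0.76], [0.22,0.90,0.38], [0.85,0.02,-0.52]] @ diag([0.3660177077863862, 0.08372558389582471, 0.06496971746977893]) @ [[0.53, 0.85, 0.06], [0.47, -0.35, 0.81], [-0.7, 0.4, 0.59]]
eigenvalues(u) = [(0.08+0.09j), (0.08-0.09j), (-0.15+0j)]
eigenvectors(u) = [[-0.63+0.00j, -0.63-0.00j, (-0.35+0j)], [(0.4+0.27j), 0.40-0.27j, (-0.26+0j)], [0.32+0.52j, (0.32-0.52j), (0.9+0j)]]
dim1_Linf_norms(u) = [0.18, 0.08, 0.25]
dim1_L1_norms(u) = [0.23, 0.19, 0.44]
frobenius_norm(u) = 0.38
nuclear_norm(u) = 0.51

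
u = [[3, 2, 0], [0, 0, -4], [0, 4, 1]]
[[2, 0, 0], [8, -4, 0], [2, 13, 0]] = u @ [[0, -2, 0], [1, 3, 0], [-2, 1, 0]]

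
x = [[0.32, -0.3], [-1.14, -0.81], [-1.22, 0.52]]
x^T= [[0.32, -1.14, -1.22], [-0.3, -0.81, 0.52]]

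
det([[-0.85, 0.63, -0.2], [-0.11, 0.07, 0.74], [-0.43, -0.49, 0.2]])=-0.524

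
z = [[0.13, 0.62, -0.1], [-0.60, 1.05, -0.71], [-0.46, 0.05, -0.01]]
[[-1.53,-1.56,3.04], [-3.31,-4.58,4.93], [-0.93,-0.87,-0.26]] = z @ [[1.71, 1.57, 1.08], [-3.04, -2.65, 4.48], [-1.28, 1.2, -1.23]]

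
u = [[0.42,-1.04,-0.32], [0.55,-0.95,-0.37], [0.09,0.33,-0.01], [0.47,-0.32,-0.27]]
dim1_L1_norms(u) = [1.78, 1.87, 0.43, 1.06]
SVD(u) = [[-0.66, 0.32, -0.49], [-0.66, -0.1, 0.74], [0.13, -0.63, 0.15], [-0.32, -0.71, -0.45]] @ diag([1.7480525138817333, 0.3998698747002694, 0.0040610366831628835]) @ [[-0.45, 0.84, 0.31], [-0.78, -0.54, 0.33], [0.44, -0.09, 0.89]]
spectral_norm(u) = 1.75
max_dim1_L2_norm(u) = 1.17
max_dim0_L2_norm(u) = 1.48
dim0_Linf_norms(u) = [0.55, 1.04, 0.37]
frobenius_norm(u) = 1.79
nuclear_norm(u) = 2.15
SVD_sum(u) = [[0.52, -0.97, -0.36], [0.52, -0.97, -0.36], [-0.10, 0.2, 0.07], [0.25, -0.47, -0.17]] + [[-0.1, -0.07, 0.04], [0.03, 0.02, -0.01], [0.19, 0.13, -0.08], [0.22, 0.15, -0.09]] + [[-0.0, 0.0, -0.0], [0.0, -0.0, 0.00], [0.00, -0.00, 0.0], [-0.0, 0.0, -0.00]]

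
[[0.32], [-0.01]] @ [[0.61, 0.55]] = [[0.2, 0.18], [-0.01, -0.01]]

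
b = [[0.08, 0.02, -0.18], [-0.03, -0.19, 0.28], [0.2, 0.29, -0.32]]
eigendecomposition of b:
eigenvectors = [[(-0.25+0j), (-0.7+0j), -0.70-0.00j],  [(0.63+0j), 0.13+0.51j, 0.13-0.51j],  [-0.73+0.00j, -0.16+0.46j, (-0.16-0.46j)]]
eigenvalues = [(-0.5+0j), (0.04+0.1j), (0.04-0.1j)]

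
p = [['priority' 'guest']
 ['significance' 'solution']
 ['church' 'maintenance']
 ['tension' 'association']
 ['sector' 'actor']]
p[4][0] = 'sector'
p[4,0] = 'sector'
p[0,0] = 'priority'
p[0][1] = 'guest'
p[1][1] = 'solution'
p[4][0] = 'sector'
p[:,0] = ['priority', 'significance', 'church', 'tension', 'sector']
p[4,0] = 'sector'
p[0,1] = 'guest'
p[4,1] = 'actor'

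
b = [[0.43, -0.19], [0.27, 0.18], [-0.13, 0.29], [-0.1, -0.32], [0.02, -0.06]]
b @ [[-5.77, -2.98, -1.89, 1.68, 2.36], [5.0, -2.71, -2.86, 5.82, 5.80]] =[[-3.43, -0.77, -0.27, -0.38, -0.09],[-0.66, -1.29, -1.03, 1.50, 1.68],[2.20, -0.40, -0.58, 1.47, 1.38],[-1.02, 1.17, 1.10, -2.03, -2.09],[-0.42, 0.10, 0.13, -0.32, -0.3]]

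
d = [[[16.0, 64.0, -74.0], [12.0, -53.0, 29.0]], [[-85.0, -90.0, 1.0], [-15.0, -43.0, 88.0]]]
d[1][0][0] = -85.0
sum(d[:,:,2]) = 44.0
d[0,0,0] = 16.0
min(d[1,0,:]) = -90.0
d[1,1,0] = -15.0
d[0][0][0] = 16.0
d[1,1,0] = -15.0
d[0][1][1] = -53.0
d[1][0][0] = -85.0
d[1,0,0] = -85.0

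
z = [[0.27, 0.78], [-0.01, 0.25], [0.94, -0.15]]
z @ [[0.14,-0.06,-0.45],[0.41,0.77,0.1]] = [[0.36, 0.58, -0.04], [0.1, 0.19, 0.03], [0.07, -0.17, -0.44]]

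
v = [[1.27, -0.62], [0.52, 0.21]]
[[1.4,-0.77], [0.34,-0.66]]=v@[[0.86, -0.97], [-0.49, -0.74]]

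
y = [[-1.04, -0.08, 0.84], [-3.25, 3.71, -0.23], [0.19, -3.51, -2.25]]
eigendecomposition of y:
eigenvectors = [[0.09+0.00j,  (0.32+0.41j),  0.32-0.41j], [(-0.87+0j),  (0.1+0.26j),  0.10-0.26j], [(0.48+0j),  -0.81+0.00j,  -0.81-0.00j]]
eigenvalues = [(4.17+0j), (-1.88+1.03j), (-1.88-1.03j)]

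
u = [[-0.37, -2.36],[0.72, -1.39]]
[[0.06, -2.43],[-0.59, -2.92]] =u @ [[-0.66, -1.59], [0.08, 1.28]]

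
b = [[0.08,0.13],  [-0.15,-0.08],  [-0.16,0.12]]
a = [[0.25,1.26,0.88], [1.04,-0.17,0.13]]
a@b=[[-0.31, 0.04], [0.09, 0.16]]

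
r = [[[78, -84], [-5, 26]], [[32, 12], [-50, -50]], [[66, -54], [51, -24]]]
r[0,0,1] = -84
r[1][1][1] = -50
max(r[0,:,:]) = 78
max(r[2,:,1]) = -24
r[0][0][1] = -84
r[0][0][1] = -84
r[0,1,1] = 26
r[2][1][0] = 51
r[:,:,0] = [[78, -5], [32, -50], [66, 51]]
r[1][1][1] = -50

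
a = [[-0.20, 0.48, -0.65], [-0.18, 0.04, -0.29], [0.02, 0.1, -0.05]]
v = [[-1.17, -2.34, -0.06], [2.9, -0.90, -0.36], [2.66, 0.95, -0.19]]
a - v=[[0.97, 2.82, -0.59], [-3.08, 0.94, 0.07], [-2.64, -0.85, 0.14]]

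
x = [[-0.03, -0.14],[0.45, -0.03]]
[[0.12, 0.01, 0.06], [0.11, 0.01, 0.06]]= x @ [[0.19,0.02,0.1],[-0.89,-0.07,-0.46]]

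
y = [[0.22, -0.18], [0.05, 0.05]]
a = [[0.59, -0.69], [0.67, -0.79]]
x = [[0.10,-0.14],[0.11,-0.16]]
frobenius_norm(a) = 1.38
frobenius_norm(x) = 0.26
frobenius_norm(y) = 0.29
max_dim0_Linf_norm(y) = 0.22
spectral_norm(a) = 1.38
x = a @ y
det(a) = -0.00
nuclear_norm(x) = 0.26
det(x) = -0.00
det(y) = 0.02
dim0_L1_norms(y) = [0.27, 0.23]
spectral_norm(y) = 0.28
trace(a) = -0.20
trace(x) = -0.06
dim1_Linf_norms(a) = [0.69, 0.79]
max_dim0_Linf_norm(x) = 0.16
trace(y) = 0.27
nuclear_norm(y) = 0.35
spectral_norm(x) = 0.26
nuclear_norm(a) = 1.38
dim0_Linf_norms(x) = [0.11, 0.16]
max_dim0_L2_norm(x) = 0.21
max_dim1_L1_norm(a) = 1.46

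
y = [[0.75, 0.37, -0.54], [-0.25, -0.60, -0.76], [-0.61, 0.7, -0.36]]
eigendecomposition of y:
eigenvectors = [[0.92+0.00j,(0.03+0.28j),(0.03-0.28j)], [(0.04+0j),-0.71+0.00j,(-0.71-0j)], [(-0.39+0j),-0.01+0.65j,-0.01-0.65j]]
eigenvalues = [(1+0j), (-0.6+0.79j), (-0.6-0.79j)]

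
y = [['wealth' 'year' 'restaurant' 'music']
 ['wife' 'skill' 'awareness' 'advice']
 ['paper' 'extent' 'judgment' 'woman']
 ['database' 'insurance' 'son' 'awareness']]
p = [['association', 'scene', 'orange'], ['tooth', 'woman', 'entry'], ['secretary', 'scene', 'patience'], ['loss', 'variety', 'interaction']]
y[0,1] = 'year'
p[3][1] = 'variety'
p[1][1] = 'woman'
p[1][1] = 'woman'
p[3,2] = 'interaction'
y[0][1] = 'year'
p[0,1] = 'scene'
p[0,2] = 'orange'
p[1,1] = 'woman'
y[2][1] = 'extent'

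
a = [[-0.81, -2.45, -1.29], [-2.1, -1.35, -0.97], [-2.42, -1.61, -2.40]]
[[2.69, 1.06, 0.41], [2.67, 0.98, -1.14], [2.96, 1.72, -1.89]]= a @ [[-0.74, -0.17, 0.75], [-0.92, -0.14, -0.67], [0.13, -0.45, 0.48]]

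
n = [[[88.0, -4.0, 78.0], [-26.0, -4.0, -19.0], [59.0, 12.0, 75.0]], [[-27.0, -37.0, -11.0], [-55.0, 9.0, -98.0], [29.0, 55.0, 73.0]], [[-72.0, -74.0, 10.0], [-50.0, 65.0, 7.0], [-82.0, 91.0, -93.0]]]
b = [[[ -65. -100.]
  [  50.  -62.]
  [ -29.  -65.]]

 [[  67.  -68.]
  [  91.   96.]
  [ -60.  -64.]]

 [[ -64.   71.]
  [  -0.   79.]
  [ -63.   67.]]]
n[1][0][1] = -37.0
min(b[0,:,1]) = -100.0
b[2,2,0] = -63.0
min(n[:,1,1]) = -4.0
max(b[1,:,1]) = 96.0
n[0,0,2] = 78.0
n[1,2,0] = 29.0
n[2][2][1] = 91.0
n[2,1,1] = 65.0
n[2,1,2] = 7.0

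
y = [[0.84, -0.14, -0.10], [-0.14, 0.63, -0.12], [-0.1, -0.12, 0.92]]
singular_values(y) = [0.99, 0.9, 0.5]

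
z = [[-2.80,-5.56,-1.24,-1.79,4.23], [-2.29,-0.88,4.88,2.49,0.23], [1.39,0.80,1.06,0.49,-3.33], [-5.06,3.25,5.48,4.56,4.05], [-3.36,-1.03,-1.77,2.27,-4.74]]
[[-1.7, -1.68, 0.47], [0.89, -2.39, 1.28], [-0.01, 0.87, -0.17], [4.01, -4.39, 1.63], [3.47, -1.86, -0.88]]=z@[[-0.35, 0.44, 0.04], [0.26, 0.13, -0.08], [-0.31, -0.05, 0.22], [0.74, -0.40, 0.08], [-0.07, -0.12, 0.13]]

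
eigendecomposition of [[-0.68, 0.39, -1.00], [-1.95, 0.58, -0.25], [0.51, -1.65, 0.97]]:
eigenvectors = [[0.53+0.00j, (0.38-0.16j), 0.38+0.16j], [0.72+0.00j, 0.11+0.50j, 0.11-0.50j], [0.46+0.00j, -0.76+0.00j, -0.76-0.00j]]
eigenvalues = [(-1.02+0j), (0.94+1.18j), (0.94-1.18j)]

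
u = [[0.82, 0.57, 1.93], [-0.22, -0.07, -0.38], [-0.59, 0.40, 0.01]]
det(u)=0.004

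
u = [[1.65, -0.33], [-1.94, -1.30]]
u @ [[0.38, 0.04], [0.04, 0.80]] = [[0.61, -0.20], [-0.79, -1.12]]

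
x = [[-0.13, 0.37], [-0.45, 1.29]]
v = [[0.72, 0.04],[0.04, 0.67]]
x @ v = [[-0.08, 0.24], [-0.27, 0.85]]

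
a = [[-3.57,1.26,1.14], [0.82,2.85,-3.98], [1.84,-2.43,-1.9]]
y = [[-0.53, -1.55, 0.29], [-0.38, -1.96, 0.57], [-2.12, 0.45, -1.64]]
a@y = [[-1.00, 3.58, -2.19], [6.92, -8.65, 8.39], [3.98, 1.06, 2.26]]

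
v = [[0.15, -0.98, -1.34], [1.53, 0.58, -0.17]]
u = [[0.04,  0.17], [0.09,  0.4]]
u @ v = [[0.27, 0.06, -0.08], [0.63, 0.14, -0.19]]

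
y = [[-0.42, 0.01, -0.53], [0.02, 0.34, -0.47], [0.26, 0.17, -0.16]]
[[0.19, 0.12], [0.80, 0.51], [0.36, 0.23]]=y @ [[-0.07, -0.04], [2.00, 1.27], [-0.26, -0.17]]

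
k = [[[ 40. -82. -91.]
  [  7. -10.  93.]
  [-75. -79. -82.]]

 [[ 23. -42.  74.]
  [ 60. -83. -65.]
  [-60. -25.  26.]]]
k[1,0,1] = -42.0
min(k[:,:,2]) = -91.0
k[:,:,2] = [[-91.0, 93.0, -82.0], [74.0, -65.0, 26.0]]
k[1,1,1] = -83.0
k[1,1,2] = -65.0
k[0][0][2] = -91.0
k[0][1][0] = 7.0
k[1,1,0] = 60.0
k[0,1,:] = [7.0, -10.0, 93.0]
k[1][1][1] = -83.0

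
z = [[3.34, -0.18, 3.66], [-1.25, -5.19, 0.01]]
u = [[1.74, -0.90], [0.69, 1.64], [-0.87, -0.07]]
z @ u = [[2.5, -3.56],[-5.76, -7.39]]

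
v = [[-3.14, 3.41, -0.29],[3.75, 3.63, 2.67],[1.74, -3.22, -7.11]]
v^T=[[-3.14, 3.75, 1.74], [3.41, 3.63, -3.22], [-0.29, 2.67, -7.11]]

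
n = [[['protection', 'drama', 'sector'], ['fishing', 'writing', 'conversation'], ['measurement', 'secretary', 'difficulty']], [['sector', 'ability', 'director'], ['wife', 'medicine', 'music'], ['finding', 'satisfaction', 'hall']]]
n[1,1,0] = 'wife'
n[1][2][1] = 'satisfaction'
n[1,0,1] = 'ability'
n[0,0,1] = 'drama'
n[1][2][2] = 'hall'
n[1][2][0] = 'finding'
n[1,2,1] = 'satisfaction'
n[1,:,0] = ['sector', 'wife', 'finding']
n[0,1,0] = 'fishing'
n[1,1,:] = ['wife', 'medicine', 'music']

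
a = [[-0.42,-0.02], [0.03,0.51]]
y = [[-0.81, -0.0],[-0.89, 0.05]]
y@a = [[0.34, 0.02], [0.38, 0.04]]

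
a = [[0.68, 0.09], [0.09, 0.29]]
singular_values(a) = [0.7, 0.27]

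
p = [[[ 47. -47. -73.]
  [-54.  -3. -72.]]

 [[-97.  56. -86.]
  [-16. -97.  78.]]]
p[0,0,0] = 47.0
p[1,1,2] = 78.0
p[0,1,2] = -72.0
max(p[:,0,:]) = 56.0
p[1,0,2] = -86.0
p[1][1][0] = -16.0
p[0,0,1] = -47.0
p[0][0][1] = -47.0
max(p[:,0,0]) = 47.0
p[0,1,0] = -54.0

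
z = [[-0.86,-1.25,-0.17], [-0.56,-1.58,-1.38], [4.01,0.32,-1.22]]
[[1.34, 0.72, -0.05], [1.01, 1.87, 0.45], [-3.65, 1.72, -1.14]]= z @ [[-0.8, 0.27, -0.53], [-0.55, -0.67, 0.50], [0.22, -0.7, -0.68]]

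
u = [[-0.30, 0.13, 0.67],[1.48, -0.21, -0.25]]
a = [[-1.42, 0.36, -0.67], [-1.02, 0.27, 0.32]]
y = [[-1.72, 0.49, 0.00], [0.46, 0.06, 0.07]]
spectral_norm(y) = 1.84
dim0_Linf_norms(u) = [1.48, 0.21, 0.67]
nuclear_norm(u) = 2.17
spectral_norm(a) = 1.85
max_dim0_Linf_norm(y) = 1.72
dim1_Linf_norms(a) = [1.42, 1.02]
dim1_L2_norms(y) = [1.79, 0.47]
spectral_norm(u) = 1.58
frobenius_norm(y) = 1.85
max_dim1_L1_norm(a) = 2.45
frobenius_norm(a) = 1.95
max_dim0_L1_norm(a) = 2.44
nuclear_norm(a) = 2.48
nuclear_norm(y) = 2.03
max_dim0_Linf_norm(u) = 1.48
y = a + u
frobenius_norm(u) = 1.69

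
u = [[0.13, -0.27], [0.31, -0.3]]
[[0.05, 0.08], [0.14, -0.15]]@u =[[0.03, -0.04], [-0.03, 0.01]]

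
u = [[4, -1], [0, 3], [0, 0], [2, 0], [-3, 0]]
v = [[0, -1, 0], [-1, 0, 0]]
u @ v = [[1, -4, 0], [-3, 0, 0], [0, 0, 0], [0, -2, 0], [0, 3, 0]]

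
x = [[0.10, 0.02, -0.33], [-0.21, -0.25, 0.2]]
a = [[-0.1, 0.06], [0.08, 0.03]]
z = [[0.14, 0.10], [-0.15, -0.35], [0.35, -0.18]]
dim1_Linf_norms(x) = [0.33, 0.25]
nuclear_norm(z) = 0.81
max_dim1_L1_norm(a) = 0.16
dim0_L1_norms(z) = [0.64, 0.63]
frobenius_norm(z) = 0.57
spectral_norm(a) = 0.13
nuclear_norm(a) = 0.19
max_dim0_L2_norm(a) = 0.13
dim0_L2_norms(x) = [0.23, 0.25, 0.39]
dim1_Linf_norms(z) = [0.14, 0.35, 0.35]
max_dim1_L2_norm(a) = 0.12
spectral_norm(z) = 0.41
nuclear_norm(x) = 0.68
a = x @ z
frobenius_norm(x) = 0.52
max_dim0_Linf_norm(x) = 0.33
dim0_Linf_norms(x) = [0.21, 0.25, 0.33]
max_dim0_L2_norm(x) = 0.39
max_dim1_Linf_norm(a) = 0.1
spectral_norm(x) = 0.48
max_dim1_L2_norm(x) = 0.38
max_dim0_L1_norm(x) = 0.53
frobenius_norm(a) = 0.14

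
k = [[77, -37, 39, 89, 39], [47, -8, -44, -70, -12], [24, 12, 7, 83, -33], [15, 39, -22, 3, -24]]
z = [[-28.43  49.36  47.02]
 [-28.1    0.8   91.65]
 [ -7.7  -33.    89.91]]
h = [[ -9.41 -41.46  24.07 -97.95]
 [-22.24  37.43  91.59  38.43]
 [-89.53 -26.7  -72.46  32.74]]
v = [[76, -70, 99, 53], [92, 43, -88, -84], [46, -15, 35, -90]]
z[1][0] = -28.1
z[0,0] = -28.43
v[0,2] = 99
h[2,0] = -89.53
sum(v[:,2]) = 46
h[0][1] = -41.46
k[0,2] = 39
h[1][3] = 38.43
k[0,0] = 77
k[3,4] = -24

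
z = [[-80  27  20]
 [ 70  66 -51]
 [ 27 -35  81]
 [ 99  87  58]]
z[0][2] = 20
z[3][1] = 87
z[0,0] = -80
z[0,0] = -80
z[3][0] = 99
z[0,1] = 27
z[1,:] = [70, 66, -51]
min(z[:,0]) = -80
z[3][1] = 87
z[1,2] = -51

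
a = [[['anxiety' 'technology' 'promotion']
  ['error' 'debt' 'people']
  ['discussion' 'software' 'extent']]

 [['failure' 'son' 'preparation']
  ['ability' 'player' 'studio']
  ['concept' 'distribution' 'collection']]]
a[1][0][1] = 'son'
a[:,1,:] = [['error', 'debt', 'people'], ['ability', 'player', 'studio']]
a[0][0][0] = 'anxiety'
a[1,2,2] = 'collection'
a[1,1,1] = 'player'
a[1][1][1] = 'player'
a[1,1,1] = 'player'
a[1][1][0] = 'ability'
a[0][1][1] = 'debt'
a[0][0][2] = 'promotion'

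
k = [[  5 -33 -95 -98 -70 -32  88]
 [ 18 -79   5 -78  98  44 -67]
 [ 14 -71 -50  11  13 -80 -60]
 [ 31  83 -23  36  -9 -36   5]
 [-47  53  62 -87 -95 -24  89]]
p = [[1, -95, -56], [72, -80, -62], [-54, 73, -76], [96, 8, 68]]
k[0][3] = -98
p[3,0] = 96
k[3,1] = 83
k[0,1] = -33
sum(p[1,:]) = -70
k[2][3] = 11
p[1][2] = -62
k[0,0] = 5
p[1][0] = 72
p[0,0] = 1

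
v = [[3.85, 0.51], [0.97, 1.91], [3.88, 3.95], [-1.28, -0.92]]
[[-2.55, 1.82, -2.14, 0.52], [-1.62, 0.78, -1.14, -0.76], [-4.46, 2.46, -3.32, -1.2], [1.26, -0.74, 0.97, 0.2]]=v @ [[-0.59,0.45,-0.51,0.2], [-0.55,0.18,-0.34,-0.5]]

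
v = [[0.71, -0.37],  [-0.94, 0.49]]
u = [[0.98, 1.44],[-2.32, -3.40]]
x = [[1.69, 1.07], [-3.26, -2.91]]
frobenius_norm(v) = 1.33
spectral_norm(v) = 1.33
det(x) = -1.43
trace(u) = -2.42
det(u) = 0.01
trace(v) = 1.20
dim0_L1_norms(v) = [1.65, 0.86]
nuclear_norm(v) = 1.33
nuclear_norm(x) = 5.09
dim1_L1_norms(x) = [2.76, 6.17]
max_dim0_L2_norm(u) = 3.69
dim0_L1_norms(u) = [3.3, 4.84]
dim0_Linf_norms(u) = [2.32, 3.4]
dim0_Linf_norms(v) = [0.94, 0.49]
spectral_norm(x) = 4.80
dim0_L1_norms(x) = [4.95, 3.98]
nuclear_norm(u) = 4.47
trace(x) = -1.22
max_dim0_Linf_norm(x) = 3.26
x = u + v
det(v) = 0.00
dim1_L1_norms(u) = [2.42, 5.72]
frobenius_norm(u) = 4.47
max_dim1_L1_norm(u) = 5.72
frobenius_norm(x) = 4.81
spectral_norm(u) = 4.47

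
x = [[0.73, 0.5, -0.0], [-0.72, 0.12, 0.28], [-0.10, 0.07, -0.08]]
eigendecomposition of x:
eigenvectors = [[-0.30-0.56j, -0.30+0.56j, 0.22+0.00j], [0.76+0.00j, 0.76-0.00j, -0.38+0.00j], [0.13-0.02j, (0.13+0.02j), (0.9+0j)]]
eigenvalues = [(0.45+0.53j), (0.45-0.53j), (-0.13+0j)]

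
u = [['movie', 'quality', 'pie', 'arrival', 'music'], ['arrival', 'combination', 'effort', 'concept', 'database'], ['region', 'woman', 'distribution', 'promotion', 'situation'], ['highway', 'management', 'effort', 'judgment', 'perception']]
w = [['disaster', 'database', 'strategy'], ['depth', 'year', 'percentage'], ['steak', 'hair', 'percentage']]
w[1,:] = ['depth', 'year', 'percentage']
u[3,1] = 'management'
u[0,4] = 'music'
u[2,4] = 'situation'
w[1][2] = 'percentage'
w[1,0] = 'depth'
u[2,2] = 'distribution'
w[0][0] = 'disaster'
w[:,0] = ['disaster', 'depth', 'steak']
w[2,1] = 'hair'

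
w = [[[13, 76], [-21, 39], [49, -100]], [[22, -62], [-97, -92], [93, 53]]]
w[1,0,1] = -62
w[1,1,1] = -92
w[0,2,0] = 49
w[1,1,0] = -97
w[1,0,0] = 22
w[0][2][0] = 49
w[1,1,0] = -97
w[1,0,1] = -62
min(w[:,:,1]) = -100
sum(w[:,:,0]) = 59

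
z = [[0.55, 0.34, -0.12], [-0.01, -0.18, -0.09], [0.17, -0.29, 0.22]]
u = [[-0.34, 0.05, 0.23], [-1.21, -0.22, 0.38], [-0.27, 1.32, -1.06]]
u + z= [[0.21, 0.39, 0.11], [-1.22, -0.40, 0.29], [-0.1, 1.03, -0.84]]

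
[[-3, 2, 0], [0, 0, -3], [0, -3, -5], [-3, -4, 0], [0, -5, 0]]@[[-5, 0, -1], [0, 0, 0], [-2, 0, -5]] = [[15, 0, 3], [6, 0, 15], [10, 0, 25], [15, 0, 3], [0, 0, 0]]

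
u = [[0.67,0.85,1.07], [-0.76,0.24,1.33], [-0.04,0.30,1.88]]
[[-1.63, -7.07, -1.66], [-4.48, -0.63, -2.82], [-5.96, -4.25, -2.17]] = u @ [[0.44, -3.38, 1.67], [2.14, -3.40, -2.32], [-3.5, -1.79, -0.75]]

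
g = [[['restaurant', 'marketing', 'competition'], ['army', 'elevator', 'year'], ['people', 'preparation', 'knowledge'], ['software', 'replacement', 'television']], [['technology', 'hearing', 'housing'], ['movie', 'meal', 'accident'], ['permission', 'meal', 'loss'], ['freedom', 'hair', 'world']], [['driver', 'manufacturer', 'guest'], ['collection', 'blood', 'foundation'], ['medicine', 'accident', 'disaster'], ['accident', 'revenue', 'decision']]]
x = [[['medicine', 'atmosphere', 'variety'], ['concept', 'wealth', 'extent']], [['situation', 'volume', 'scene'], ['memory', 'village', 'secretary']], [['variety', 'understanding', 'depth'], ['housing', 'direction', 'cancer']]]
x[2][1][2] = 'cancer'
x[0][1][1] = 'wealth'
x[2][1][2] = 'cancer'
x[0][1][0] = 'concept'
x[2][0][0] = 'variety'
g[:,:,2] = [['competition', 'year', 'knowledge', 'television'], ['housing', 'accident', 'loss', 'world'], ['guest', 'foundation', 'disaster', 'decision']]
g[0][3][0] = 'software'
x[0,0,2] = 'variety'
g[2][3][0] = 'accident'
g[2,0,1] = 'manufacturer'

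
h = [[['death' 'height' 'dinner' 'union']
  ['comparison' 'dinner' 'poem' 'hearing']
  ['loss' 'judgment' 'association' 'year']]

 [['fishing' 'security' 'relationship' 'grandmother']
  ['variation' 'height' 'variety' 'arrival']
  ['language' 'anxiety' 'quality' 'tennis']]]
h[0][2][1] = 'judgment'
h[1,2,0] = 'language'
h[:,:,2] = [['dinner', 'poem', 'association'], ['relationship', 'variety', 'quality']]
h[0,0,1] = 'height'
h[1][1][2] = 'variety'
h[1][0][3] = 'grandmother'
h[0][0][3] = 'union'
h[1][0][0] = 'fishing'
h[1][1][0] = 'variation'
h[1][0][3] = 'grandmother'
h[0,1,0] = 'comparison'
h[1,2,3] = 'tennis'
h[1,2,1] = 'anxiety'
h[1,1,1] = 'height'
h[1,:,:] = [['fishing', 'security', 'relationship', 'grandmother'], ['variation', 'height', 'variety', 'arrival'], ['language', 'anxiety', 'quality', 'tennis']]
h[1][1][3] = 'arrival'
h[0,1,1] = 'dinner'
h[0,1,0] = 'comparison'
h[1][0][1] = 'security'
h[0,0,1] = 'height'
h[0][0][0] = 'death'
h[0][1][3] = 'hearing'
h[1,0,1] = 'security'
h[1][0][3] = 'grandmother'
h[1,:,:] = [['fishing', 'security', 'relationship', 'grandmother'], ['variation', 'height', 'variety', 'arrival'], ['language', 'anxiety', 'quality', 'tennis']]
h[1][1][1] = 'height'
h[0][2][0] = 'loss'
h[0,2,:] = ['loss', 'judgment', 'association', 'year']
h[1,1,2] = 'variety'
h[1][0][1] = 'security'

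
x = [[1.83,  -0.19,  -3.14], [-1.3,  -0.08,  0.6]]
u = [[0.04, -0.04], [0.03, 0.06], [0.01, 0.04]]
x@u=[[0.04, -0.21], [-0.05, 0.07]]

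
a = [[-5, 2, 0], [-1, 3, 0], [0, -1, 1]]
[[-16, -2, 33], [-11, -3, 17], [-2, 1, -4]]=a @ [[2, 0, -5], [-3, -1, 4], [-5, 0, 0]]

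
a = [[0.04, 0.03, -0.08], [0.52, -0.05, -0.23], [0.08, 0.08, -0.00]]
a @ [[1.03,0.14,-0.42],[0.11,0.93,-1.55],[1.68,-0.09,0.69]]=[[-0.09, 0.04, -0.12], [0.14, 0.05, -0.30], [0.09, 0.09, -0.16]]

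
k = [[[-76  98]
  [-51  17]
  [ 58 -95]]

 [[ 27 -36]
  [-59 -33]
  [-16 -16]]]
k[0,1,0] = -51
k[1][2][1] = -16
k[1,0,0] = 27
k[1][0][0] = 27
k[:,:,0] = [[-76, -51, 58], [27, -59, -16]]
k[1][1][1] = -33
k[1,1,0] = -59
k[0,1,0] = -51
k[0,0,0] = -76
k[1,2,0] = -16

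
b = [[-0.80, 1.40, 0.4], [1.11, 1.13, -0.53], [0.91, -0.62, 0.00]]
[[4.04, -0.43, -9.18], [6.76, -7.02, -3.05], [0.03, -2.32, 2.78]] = b@[[2.76, -4.23, -0.41], [4.01, -2.47, -5.09], [1.58, -0.88, -5.95]]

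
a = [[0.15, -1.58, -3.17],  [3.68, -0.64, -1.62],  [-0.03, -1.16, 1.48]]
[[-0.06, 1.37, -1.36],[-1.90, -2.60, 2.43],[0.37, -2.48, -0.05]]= a @ [[-0.51,-0.96,0.85], [-0.19,0.95,0.38], [0.09,-0.95,0.28]]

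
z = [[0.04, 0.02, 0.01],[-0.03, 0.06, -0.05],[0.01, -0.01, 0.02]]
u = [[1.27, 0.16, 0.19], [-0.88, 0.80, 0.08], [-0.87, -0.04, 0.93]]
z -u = [[-1.23, -0.14, -0.18], [0.85, -0.74, -0.13], [0.88, 0.03, -0.91]]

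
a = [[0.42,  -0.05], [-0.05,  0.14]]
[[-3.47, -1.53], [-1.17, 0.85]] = a @ [[-9.68, -3.04], [-11.82, 5.01]]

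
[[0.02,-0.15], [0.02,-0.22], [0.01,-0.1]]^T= [[0.02, 0.02, 0.01], [-0.15, -0.22, -0.1]]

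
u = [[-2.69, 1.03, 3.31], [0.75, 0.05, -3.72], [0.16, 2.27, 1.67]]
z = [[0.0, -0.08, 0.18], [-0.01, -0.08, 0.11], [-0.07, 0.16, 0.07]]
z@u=[[-0.03, 0.40, 0.60], [-0.02, 0.24, 0.45], [0.32, 0.09, -0.71]]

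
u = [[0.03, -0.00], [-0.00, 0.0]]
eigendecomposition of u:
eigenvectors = [[1.0, 0.0],[0.0, 1.0]]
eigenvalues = [0.03, 0.0]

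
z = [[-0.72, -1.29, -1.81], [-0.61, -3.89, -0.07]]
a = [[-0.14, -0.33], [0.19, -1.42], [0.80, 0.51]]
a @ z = [[0.30,1.46,0.28], [0.73,5.28,-0.24], [-0.89,-3.02,-1.48]]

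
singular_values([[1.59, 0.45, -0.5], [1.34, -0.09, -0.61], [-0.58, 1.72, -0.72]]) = [2.24, 1.97, 0.28]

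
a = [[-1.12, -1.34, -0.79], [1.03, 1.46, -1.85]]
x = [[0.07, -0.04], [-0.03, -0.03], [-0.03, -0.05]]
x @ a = [[-0.12, -0.15, 0.02], [0.0, -0.0, 0.08], [-0.02, -0.03, 0.12]]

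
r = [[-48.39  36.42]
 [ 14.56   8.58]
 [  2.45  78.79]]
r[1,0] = 14.56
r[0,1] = 36.42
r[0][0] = -48.39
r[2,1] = 78.79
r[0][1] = 36.42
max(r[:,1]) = 78.79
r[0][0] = -48.39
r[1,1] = 8.58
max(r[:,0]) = 14.56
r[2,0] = 2.45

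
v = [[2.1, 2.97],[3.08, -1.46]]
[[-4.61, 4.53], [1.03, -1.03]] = v @ [[-0.30, 0.29], [-1.34, 1.32]]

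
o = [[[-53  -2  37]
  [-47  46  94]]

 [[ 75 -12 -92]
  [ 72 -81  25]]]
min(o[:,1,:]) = -81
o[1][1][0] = 72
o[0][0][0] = -53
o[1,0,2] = -92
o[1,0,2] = -92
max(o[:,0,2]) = 37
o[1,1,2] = 25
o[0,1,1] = 46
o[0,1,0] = -47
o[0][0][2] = 37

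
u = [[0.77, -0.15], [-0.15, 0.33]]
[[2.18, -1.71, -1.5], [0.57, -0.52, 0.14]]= u@[[3.47,  -2.77,  -2.04], [3.30,  -2.83,  -0.50]]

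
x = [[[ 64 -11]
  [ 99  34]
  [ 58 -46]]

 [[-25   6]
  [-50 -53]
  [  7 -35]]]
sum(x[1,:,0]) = -68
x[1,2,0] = 7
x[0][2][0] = 58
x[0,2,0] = 58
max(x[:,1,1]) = 34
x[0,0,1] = -11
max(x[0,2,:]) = 58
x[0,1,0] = 99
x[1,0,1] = 6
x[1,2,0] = 7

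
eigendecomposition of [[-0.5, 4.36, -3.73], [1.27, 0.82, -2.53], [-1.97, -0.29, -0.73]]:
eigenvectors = [[0.77, 0.66, 0.38], [0.54, 0.26, 0.53], [-0.34, 0.7, 0.76]]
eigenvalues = [4.21, -2.71, -1.91]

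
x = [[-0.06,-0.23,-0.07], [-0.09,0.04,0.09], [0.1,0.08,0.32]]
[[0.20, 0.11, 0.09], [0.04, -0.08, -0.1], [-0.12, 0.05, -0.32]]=x @ [[-0.72, 0.70, 0.06], [-0.70, -0.71, -0.12], [0.04, 0.13, -0.99]]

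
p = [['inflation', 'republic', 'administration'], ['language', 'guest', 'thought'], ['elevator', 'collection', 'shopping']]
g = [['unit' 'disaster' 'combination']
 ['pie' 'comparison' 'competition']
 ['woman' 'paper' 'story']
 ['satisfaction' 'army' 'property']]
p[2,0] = 'elevator'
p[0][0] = 'inflation'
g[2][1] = 'paper'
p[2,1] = 'collection'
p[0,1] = 'republic'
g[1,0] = 'pie'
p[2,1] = 'collection'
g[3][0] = 'satisfaction'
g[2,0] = 'woman'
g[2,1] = 'paper'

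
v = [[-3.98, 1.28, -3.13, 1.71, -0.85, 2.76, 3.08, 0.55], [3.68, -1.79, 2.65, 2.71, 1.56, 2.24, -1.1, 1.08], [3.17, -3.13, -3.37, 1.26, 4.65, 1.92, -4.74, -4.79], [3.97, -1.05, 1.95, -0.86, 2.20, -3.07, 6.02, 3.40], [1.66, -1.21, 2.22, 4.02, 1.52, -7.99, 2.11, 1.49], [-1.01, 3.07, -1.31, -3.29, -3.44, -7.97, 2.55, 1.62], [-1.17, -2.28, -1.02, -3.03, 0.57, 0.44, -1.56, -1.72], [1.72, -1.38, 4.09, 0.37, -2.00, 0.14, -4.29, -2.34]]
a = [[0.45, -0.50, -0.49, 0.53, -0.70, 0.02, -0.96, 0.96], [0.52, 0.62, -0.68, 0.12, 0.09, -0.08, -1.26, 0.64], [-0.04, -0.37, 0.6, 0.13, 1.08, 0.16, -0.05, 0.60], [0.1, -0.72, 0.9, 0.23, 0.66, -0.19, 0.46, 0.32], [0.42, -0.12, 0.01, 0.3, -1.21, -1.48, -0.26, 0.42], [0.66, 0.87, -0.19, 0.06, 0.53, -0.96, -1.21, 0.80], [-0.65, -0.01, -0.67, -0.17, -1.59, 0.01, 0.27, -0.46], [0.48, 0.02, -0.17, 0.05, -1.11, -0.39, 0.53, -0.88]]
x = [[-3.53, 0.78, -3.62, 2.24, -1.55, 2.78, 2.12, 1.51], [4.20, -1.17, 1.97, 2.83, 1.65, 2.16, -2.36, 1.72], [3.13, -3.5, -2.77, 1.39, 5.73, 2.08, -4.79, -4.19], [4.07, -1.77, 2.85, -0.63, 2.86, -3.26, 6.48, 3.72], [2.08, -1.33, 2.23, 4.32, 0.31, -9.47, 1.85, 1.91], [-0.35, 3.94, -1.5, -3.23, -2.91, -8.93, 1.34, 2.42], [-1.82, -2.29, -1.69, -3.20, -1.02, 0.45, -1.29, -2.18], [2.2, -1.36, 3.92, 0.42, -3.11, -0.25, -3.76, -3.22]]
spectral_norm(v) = 15.44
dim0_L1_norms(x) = [21.38, 16.14, 20.55, 18.26, 19.14, 29.38, 23.99, 20.87]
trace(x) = -21.23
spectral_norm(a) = 3.15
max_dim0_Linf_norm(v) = 7.99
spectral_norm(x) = 16.49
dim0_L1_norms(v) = [20.36, 15.19, 19.74, 17.25, 16.79, 26.53, 25.45, 16.99]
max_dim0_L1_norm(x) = 29.38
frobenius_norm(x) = 25.37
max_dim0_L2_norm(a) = 2.76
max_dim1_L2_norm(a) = 2.13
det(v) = -275511.59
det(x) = -1297557.88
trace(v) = -20.35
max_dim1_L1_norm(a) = 5.28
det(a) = 0.00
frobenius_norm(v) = 23.54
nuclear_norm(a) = 10.43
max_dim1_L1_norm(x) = 27.58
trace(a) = -0.88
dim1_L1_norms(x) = [18.13, 18.06, 27.58, 25.64, 23.5, 24.62, 13.94, 18.24]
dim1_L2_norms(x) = [6.94, 6.84, 10.46, 10.14, 11.25, 11.14, 5.41, 7.51]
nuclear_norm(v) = 54.58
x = v + a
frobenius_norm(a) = 5.08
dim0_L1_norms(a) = [3.32, 3.23, 3.71, 1.59, 6.97, 3.29, 5.0, 5.08]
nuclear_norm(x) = 60.55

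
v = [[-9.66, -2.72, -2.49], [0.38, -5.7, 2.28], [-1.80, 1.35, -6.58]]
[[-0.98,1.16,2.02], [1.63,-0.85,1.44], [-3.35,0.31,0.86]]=v @[[-0.00,  -0.17,  -0.07], [-0.09,  0.15,  -0.33], [0.49,  0.03,  -0.18]]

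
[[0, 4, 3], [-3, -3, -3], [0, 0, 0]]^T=[[0, -3, 0], [4, -3, 0], [3, -3, 0]]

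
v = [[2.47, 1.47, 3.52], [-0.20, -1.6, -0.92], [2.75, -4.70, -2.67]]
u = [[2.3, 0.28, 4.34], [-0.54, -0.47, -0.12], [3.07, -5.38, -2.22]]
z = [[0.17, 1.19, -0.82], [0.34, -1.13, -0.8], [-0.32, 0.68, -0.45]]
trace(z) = -1.41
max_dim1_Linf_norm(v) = 4.7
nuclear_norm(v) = 11.22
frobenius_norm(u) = 8.25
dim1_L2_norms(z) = [1.46, 1.43, 0.88]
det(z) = 0.77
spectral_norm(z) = 1.81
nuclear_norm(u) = 12.09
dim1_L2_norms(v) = [4.54, 1.86, 6.06]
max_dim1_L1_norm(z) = 2.27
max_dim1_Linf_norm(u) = 5.38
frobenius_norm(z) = 2.22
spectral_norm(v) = 6.65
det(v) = 14.16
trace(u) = -0.39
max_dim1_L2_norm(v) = 6.06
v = z + u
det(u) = 19.35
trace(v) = -1.80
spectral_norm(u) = 6.65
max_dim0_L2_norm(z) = 1.78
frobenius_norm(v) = 7.80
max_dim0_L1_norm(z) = 3.0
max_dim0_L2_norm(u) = 5.41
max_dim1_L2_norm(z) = 1.46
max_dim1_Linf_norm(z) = 1.19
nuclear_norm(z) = 3.39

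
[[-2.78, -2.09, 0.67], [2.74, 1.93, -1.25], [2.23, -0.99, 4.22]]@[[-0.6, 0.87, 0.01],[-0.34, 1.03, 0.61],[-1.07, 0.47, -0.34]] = [[1.66, -4.26, -1.53], [-0.96, 3.78, 1.63], [-5.52, 2.90, -2.02]]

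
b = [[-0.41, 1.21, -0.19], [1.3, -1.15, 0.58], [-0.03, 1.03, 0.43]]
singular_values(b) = [2.29, 0.98, 0.22]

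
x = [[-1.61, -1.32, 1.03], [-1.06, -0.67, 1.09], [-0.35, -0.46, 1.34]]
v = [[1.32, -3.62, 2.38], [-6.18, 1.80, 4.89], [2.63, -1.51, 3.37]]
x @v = [[8.74,1.90,-6.82],[5.61,0.99,-2.13],[5.9,-1.58,1.43]]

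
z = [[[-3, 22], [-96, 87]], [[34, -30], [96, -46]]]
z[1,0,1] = -30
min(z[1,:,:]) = -46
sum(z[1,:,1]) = -76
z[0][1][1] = 87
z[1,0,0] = 34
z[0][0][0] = -3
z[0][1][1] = 87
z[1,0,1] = -30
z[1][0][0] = 34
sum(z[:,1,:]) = 41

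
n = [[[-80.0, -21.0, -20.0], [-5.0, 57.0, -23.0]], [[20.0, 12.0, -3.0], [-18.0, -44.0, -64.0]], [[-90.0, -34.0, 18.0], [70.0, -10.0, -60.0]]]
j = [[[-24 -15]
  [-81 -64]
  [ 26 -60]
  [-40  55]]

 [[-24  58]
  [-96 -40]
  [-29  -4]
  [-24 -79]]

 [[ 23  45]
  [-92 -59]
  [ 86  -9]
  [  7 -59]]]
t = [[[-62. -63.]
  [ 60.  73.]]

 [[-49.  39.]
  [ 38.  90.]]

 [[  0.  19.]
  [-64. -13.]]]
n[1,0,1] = 12.0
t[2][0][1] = 19.0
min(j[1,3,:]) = -79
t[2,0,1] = 19.0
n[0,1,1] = 57.0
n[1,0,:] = [20.0, 12.0, -3.0]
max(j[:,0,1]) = 58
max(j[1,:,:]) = 58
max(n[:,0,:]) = 20.0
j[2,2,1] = -9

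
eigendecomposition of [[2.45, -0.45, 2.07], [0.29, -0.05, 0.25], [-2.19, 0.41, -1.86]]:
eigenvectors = [[0.75, -0.65, -0.27], [0.08, -0.14, 0.82], [-0.66, 0.75, 0.5]]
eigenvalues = [0.58, -0.05, 0.01]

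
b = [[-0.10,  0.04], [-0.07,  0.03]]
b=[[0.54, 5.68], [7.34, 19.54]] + [[-0.64,-5.64], [-7.41,-19.51]]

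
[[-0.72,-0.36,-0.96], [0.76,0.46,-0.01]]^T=[[-0.72, 0.76], [-0.36, 0.46], [-0.96, -0.01]]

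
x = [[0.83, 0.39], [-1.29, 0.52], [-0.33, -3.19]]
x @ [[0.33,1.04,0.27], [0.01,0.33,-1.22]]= [[0.28, 0.99, -0.25], [-0.42, -1.17, -0.98], [-0.14, -1.4, 3.8]]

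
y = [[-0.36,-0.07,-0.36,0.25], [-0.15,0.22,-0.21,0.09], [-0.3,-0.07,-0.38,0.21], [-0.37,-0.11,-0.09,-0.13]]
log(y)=[[(-2.54+0.99j),  0.10+0.01j,  -3.53-1.14j,  4.00+0.11j],[-0.09-0.41j,  (-1.36-0j),  -1.77+0.47j,  1.56-0.05j],[(0.1-2.06j),  0.09-0.01j,  (-6.69+2.37j),  (4.24-0.24j)],[(-1.62-1.88j),  -0.08-0.01j,  (-7.71+2.17j),  4.75-0.22j]]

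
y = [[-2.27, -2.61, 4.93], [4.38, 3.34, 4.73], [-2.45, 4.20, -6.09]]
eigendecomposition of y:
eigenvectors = [[0.76+0.00j, (0.76-0j), -0.08+0.00j], [(-0.04-0.26j), (-0.04+0.26j), 0.92+0.00j], [-0.43+0.42j, (-0.43-0.42j), (0.37+0j)]]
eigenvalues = [(-4.94+3.63j), (-4.94-3.63j), (4.86+0j)]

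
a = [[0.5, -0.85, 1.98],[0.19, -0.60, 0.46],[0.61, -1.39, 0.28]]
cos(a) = [[0.4,1.24,-0.51], [-0.12,1.2,-0.10], [-0.09,0.01,0.7]]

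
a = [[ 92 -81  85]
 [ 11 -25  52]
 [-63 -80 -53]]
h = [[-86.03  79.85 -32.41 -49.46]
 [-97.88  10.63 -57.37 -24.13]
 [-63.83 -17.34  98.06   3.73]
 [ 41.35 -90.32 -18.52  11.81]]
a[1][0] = 11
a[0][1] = -81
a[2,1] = -80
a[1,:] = [11, -25, 52]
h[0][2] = -32.41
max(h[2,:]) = 98.06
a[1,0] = 11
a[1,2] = 52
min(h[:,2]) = -57.37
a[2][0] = -63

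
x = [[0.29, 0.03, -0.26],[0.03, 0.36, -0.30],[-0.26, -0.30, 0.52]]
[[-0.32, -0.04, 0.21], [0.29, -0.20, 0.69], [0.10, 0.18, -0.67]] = x @ [[-0.57, -0.17, 0.85], [1.48, -0.65, 2.15], [0.76, -0.12, 0.37]]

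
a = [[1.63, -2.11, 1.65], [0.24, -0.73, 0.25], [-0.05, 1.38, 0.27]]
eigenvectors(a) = [[0.99, -0.75, -0.79], [0.11, -0.37, -0.04], [0.09, 0.54, 0.61]]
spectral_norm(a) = 3.34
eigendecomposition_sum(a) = [[1.40, -0.21, 1.79], [0.16, -0.02, 0.21], [0.12, -0.02, 0.16]] + [[0.15, -1.37, 0.11], [0.07, -0.68, 0.05], [-0.11, 0.99, -0.08]] + [[0.08, -0.53, -0.25], [0.0, -0.02, -0.01], [-0.06, 0.41, 0.19]]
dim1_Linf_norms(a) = [2.11, 0.73, 1.38]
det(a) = -0.23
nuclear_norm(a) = 4.53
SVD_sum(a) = [[1.48, -2.35, 1.41], [0.37, -0.59, 0.35], [-0.45, 0.71, -0.43]] + [[0.14, 0.24, 0.24],  [-0.08, -0.14, -0.14],  [0.41, 0.67, 0.69]] + [[0.01, 0.00, -0.01], [-0.05, -0.01, 0.04], [-0.01, -0.00, 0.01]]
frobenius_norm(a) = 3.53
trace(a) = 1.17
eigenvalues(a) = [1.53, -0.61, 0.25]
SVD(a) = [[-0.93, 0.33, -0.16], [-0.23, -0.19, 0.95], [0.28, 0.93, 0.25]] @ diag([3.344827200118898, 1.1280852642439951, 0.06208573056933843]) @ [[-0.47, 0.75, -0.45], [0.39, 0.64, 0.66], [-0.79, -0.13, 0.60]]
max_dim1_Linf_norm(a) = 2.11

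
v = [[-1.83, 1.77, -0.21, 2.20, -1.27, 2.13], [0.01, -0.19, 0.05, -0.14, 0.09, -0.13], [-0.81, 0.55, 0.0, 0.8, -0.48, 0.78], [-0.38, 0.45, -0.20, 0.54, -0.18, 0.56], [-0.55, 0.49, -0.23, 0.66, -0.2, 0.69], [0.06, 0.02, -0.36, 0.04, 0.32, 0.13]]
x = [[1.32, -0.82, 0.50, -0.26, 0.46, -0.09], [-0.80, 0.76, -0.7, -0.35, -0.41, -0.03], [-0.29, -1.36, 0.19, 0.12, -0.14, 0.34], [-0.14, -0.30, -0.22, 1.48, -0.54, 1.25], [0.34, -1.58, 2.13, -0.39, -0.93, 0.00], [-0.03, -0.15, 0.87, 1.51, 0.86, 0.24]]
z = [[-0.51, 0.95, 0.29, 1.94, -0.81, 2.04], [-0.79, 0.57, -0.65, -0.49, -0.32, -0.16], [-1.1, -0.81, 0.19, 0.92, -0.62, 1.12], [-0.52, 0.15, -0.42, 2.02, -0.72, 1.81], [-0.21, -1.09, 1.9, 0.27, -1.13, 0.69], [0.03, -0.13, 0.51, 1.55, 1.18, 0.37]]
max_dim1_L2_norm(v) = 4.19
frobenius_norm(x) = 4.83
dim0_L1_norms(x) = [2.92, 4.97, 4.61, 4.11, 3.34, 1.95]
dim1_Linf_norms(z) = [2.04, 0.79, 1.12, 2.02, 1.9, 1.55]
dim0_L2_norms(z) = [1.55, 1.76, 2.14, 3.38, 2.08, 3.05]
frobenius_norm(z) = 5.93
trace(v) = -1.55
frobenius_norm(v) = 4.78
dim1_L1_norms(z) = [6.54, 2.98, 4.76, 5.64, 5.29, 3.77]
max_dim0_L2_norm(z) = 3.38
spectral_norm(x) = 3.38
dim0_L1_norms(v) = [3.64, 3.47, 1.05, 4.38, 2.54, 4.42]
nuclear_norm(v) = 5.56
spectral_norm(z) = 4.72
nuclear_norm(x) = 9.87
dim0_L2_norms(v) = [2.11, 1.98, 0.52, 2.5, 1.42, 2.44]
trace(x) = 3.06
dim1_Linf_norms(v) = [2.2, 0.19, 0.81, 0.56, 0.69, 0.36]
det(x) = 0.96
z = x + v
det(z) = 3.34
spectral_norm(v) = 4.74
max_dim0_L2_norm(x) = 2.47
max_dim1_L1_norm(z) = 6.54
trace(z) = 1.51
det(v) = -0.00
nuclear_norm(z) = 11.45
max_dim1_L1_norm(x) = 5.37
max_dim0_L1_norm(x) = 4.97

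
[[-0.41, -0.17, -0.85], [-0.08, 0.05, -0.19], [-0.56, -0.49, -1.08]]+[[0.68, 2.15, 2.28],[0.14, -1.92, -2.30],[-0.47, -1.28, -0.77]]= [[0.27, 1.98, 1.43], [0.06, -1.87, -2.49], [-1.03, -1.77, -1.85]]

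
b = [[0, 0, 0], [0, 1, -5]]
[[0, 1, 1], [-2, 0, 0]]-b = [[0, 1, 1], [-2, -1, 5]]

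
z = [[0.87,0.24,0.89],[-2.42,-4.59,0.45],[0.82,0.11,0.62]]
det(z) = 1.04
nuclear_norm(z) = 6.86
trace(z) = -3.10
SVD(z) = [[-0.11,-0.77,-0.63], [0.99,-0.14,-0.0], [-0.09,-0.63,0.77]] @ diag([5.2571717368944695, 1.4650325337880268, 0.13536987752306714]) @ [[-0.49,-0.87,0.06], [-0.57,0.27,-0.77], [0.66,-0.41,-0.63]]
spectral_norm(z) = 5.26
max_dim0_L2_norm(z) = 4.6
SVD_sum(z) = [[0.28, 0.51, -0.03], [-2.54, -4.53, 0.29], [0.23, 0.4, -0.03]] + [[0.64,-0.30,0.87], [0.12,-0.06,0.16], [0.53,-0.25,0.71]] + [[-0.06, 0.04, 0.05], [-0.00, 0.0, 0.0], [0.07, -0.04, -0.07]]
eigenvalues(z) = [-4.49, 1.54, -0.15]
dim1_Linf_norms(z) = [0.89, 4.59, 0.82]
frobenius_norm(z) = 5.46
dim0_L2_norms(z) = [2.7, 4.6, 1.17]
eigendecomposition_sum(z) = [[0.09,0.19,-0.03], [-2.18,-4.58,0.78], [0.03,0.07,-0.01]] + [[0.85, 0.05, 0.84], [-0.28, -0.02, -0.28], [0.72, 0.04, 0.71]] + [[-0.07,-0.00,0.08], [0.05,0.00,-0.05], [0.07,0.0,-0.08]]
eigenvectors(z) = [[0.04, -0.74, -0.65], [-1.0, 0.25, 0.42], [0.01, -0.63, 0.63]]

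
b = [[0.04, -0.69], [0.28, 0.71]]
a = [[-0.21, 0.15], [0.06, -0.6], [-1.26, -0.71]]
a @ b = [[0.03,0.25], [-0.17,-0.47], [-0.25,0.37]]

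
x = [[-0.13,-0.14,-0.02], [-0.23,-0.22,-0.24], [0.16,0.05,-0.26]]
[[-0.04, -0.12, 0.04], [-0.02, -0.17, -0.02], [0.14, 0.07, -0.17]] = x @ [[0.43,-0.05,-0.29], [-0.05,0.95,-0.1], [-0.29,-0.10,0.44]]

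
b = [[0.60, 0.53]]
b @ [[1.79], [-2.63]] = [[-0.32]]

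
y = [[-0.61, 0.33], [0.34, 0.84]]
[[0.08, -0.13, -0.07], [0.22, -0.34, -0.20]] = y@[[0.01, -0.01, -0.01],[0.26, -0.4, -0.24]]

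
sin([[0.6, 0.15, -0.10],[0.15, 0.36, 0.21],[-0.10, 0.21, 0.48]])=[[0.56, 0.14, -0.09], [0.14, 0.34, 0.19], [-0.09, 0.19, 0.45]]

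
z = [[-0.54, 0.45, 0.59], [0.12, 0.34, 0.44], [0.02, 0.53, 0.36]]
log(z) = [[(-0.48+3.03j), (0.4-1.14j), -0.13-1.08j], [-0.14-0.15j, (-0.98+1.61j), (0.93-1.45j)], [0.18-0.15j, (0.87-1.59j), (-1.09+1.64j)]]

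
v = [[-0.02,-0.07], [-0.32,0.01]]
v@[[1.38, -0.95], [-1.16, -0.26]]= [[0.05, 0.04], [-0.45, 0.30]]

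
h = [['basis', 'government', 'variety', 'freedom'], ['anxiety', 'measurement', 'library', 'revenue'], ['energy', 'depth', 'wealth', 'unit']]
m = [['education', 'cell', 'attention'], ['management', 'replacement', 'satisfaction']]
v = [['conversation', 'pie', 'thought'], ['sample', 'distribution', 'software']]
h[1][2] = 'library'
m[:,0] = ['education', 'management']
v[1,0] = 'sample'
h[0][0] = 'basis'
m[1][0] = 'management'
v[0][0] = 'conversation'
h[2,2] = 'wealth'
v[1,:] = ['sample', 'distribution', 'software']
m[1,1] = 'replacement'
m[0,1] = 'cell'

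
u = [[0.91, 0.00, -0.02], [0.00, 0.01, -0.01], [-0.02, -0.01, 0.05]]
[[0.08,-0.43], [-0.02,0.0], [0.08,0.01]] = u @ [[0.12, -0.47], [-0.11, 0.35], [1.6, 0.05]]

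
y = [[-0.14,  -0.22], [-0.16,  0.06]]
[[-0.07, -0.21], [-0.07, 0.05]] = y @ [[0.45, 0.02], [0.02, 0.93]]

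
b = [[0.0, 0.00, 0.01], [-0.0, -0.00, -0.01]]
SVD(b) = [[-0.71, 0.71], [0.71, 0.71]] @ diag([0.014142135623730952, -0.0]) @ [[0.0, 0.0, -1.0], [0.00, 1.00, 0.00]]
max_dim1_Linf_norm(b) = 0.01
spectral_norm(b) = 0.01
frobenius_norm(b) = 0.01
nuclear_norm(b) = 0.01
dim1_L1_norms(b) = [0.01, 0.01]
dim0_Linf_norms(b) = [0.0, 0.0, 0.01]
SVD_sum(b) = [[0.0, 0.00, 0.01], [0.0, 0.0, -0.01]] + [[-0.00, -0.00, -0.00], [-0.0, -0.00, -0.00]]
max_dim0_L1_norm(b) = 0.02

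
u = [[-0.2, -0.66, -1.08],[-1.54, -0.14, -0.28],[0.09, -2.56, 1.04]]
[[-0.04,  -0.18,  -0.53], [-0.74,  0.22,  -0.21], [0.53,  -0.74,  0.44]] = u@[[0.49,-0.17,0.05], [-0.17,0.29,0.02], [0.05,0.02,0.47]]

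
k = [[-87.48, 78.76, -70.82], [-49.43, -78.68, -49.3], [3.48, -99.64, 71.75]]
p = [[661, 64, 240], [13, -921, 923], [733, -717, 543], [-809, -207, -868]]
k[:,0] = [-87.48, -49.43, 3.48]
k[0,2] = -70.82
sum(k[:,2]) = -48.36999999999999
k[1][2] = -49.3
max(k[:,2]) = 71.75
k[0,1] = 78.76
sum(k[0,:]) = -79.53999999999999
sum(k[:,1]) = -99.56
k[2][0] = 3.48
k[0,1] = 78.76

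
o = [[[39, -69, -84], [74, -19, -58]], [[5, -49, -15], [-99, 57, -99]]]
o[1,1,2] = -99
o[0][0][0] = 39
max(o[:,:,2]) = -15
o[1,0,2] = -15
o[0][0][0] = 39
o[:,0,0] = [39, 5]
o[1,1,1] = 57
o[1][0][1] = -49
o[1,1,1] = 57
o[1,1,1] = 57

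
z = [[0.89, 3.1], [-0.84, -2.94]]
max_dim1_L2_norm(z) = 3.23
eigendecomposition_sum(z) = [[0.01, 0.01], [-0.00, -0.0]] + [[0.88, 3.09], [-0.84, -2.94]]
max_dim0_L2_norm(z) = 4.27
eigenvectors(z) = [[0.96, -0.72], [-0.27, 0.69]]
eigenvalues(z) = [0.01, -2.06]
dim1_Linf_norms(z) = [3.1, 2.94]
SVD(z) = [[-0.73, 0.69],[0.69, 0.73]] @ diag([4.444242563367216, 0.002835128780741688]) @ [[-0.28,  -0.96], [0.96,  -0.28]]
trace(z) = -2.05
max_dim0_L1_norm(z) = 6.04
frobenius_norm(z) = 4.44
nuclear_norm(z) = 4.45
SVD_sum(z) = [[0.89, 3.1], [-0.84, -2.94]] + [[0.0, -0.0], [0.00, -0.00]]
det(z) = -0.01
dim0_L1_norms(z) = [1.73, 6.04]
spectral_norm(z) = 4.44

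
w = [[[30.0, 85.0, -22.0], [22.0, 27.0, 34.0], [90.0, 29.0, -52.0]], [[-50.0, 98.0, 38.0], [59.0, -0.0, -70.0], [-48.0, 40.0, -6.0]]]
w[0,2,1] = 29.0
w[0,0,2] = -22.0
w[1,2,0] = -48.0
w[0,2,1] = 29.0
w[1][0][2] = 38.0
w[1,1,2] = -70.0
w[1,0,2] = 38.0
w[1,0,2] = 38.0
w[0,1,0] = 22.0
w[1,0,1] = 98.0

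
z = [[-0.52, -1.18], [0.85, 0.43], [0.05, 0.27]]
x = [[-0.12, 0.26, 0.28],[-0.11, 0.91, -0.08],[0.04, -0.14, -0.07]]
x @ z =[[0.3,  0.33], [0.83,  0.50], [-0.14,  -0.13]]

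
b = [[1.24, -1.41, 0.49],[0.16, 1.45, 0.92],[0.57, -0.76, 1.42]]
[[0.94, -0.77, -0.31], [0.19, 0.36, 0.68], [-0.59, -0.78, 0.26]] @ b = [[0.87, -2.21, -0.69], [0.68, -0.26, 1.39], [-0.71, -0.50, -0.64]]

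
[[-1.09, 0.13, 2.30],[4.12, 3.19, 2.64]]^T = [[-1.09, 4.12], [0.13, 3.19], [2.30, 2.64]]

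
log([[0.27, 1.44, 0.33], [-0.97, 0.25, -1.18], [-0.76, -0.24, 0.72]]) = [[0.52, 1.35, 0.98], [-1.28, 0.27, -0.7], [-0.64, 0.31, 0.09]]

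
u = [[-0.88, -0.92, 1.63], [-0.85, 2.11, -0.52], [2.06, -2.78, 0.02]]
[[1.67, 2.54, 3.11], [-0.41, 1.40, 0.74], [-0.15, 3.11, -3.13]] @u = [[2.78, -4.82, 1.46], [0.7, 1.27, -1.38], [-8.96, 15.40, -1.92]]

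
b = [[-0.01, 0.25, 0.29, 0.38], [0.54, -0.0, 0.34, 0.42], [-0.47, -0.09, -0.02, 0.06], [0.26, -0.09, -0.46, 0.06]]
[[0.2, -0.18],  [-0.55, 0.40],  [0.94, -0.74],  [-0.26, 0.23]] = b @ [[-1.74, 1.37], [-0.66, 0.54], [-0.15, 0.06], [1.04, -0.85]]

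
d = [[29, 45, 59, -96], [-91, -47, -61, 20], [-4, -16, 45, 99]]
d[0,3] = -96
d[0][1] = 45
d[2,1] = -16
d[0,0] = 29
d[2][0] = -4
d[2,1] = -16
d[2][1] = -16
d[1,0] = -91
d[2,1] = -16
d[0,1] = 45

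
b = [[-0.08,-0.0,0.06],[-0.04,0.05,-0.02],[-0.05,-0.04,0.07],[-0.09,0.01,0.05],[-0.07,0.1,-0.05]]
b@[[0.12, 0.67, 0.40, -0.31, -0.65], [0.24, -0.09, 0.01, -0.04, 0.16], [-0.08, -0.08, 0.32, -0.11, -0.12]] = [[-0.01, -0.06, -0.01, 0.02, 0.04], [0.01, -0.03, -0.02, 0.01, 0.04], [-0.02, -0.04, 0.00, 0.01, 0.02], [-0.01, -0.07, -0.02, 0.02, 0.05], [0.02, -0.05, -0.04, 0.02, 0.07]]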